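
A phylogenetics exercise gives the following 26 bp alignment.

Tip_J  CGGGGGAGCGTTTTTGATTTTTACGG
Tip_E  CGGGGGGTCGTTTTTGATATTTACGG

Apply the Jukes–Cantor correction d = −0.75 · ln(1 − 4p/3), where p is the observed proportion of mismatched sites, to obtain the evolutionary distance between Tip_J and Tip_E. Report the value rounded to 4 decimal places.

0.1253

Differing sites — 7:A/G; 8:G/T; 19:T/A.
p = 3/26 = 0.115385.
d = −0.75 · ln(1 − (4/3)·0.115385) = −0.75 · ln(0.846153) = −0.75 · (-0.167055) = 0.1253.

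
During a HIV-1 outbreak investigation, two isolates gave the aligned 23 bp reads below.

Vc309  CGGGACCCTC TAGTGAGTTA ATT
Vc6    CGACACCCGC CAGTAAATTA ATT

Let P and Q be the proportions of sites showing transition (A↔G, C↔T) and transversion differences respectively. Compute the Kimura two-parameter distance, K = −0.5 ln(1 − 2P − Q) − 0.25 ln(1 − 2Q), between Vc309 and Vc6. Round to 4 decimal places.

0.3330

Mismatches occur at site 3 (G/A, transition), site 4 (G/C, transversion), site 9 (T/G, transversion), site 11 (T/C, transition), site 15 (G/A, transition), site 17 (G/A, transition).
Of the 6 differences, 4 transitions and 2 transversions over 23 sites: P = 4/23 = 0.173913, Q = 2/23 = 0.086957.
d = −0.5·ln(0.565217) − 0.25·ln(0.826086) = −0.5·(-0.570546) − 0.25·(-0.191056) = 0.3330.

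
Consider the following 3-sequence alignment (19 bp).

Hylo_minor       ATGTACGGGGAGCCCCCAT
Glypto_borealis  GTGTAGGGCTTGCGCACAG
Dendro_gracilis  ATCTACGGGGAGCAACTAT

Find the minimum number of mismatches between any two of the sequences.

Pairwise Hamming distances:
  Hylo_minor vs Glypto_borealis: 8
  Hylo_minor vs Dendro_gracilis: 4
  Glypto_borealis vs Dendro_gracilis: 11
The smallest is 4, between Hylo_minor and Dendro_gracilis.

4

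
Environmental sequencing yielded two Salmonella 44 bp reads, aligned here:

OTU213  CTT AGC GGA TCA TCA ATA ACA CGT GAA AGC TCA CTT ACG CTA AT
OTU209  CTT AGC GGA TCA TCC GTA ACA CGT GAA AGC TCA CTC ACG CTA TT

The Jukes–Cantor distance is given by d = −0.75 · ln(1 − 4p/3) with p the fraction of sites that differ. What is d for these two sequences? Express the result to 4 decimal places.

Mismatches occur at site 15 (A→C), site 16 (A→G), site 36 (T→C), site 43 (A→T).
p = 4/44 = 0.090909.
d = −0.75 · ln(1 − (4/3)·0.090909) = −0.75 · ln(0.878788) = −0.75 · (-0.129212) = 0.0969.

0.0969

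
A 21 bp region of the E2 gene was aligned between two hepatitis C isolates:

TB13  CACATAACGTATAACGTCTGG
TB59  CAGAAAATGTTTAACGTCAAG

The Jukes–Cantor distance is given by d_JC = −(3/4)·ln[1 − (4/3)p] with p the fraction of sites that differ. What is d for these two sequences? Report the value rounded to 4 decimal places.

0.3597

Differing sites — 3:C/G; 5:T/A; 8:C/T; 11:A/T; 19:T/A; 20:G/A.
p = 6/21 = 0.285714.
d = −0.75 · ln(1 − (4/3)·0.285714) = −0.75 · ln(0.619048) = −0.75 · (-0.479572) = 0.3597.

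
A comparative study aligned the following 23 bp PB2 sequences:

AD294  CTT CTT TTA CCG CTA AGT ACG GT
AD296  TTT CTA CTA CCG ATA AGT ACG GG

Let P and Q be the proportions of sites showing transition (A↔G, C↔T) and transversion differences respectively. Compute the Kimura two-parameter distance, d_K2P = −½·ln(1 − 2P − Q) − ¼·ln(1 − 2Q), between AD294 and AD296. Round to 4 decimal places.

The sequences differ at positions 1 (C/T, transition), 6 (T/A, transversion), 7 (T/C, transition), 13 (C/A, transversion), 23 (T/G, transversion).
Of the 5 differences, 2 transitions and 3 transversions over 23 sites: P = 2/23 = 0.086957, Q = 3/23 = 0.130435.
d = −0.5·ln(0.695651) − 0.25·ln(0.739130) = −0.5·(-0.362907) − 0.25·(-0.302281) = 0.2570.

0.2570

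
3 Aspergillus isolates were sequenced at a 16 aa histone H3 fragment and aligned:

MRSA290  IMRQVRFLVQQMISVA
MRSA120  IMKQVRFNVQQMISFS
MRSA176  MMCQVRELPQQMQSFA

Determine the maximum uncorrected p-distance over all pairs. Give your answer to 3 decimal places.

0.438

Pairwise Hamming distances:
  MRSA290 vs MRSA120: 4
  MRSA290 vs MRSA176: 6
  MRSA120 vs MRSA176: 7
The largest is 7 mismatches, between MRSA120 and MRSA176; p = 7/16 = 0.438.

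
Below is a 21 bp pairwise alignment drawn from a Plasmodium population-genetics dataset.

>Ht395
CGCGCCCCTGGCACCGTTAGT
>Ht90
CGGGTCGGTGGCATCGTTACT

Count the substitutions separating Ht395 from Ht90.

Differing sites — 3:C/G; 5:C/T; 7:C/G; 8:C/G; 14:C/T; 20:G/C.
That gives 6 mismatches out of 21 aligned sites, so the Hamming distance is 6.

6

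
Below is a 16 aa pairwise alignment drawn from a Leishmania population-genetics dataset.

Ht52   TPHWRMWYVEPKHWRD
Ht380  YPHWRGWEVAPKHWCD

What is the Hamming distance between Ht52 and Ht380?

The sequences differ at positions 1 (T/Y), 6 (M/G), 8 (Y/E), 10 (E/A), 15 (R/C).
That gives 5 mismatches out of 16 aligned sites, so the Hamming distance is 5.

5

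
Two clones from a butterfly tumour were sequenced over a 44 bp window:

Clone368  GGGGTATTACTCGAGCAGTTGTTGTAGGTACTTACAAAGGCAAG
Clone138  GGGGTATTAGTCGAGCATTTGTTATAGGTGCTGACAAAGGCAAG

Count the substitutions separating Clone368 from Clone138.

Mismatches occur at site 10 (C↔G), site 18 (G↔T), site 24 (G↔A), site 30 (A↔G), site 33 (T↔G).
That gives 5 mismatches out of 44 aligned sites, so the Hamming distance is 5.

5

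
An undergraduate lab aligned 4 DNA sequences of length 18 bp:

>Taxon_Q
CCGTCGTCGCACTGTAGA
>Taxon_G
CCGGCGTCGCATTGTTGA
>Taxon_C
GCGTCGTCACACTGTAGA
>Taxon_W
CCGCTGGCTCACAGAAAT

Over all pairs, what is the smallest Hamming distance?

2

Pairwise Hamming distances:
  Taxon_Q vs Taxon_G: 3
  Taxon_Q vs Taxon_C: 2
  Taxon_Q vs Taxon_W: 8
  Taxon_G vs Taxon_C: 5
  Taxon_G vs Taxon_W: 10
  Taxon_C vs Taxon_W: 9
The smallest is 2, between Taxon_Q and Taxon_C.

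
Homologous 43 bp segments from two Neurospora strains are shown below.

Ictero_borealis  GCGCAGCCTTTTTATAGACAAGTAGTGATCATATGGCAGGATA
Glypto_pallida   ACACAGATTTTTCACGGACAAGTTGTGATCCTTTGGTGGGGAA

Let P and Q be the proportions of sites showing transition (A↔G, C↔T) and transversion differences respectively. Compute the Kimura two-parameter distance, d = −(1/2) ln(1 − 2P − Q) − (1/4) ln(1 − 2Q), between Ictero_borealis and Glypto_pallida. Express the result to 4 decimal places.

0.4489

Differing sites — 1:G/A (Ti); 3:G/A (Ti); 7:C/A (Tv); 8:C/T (Ti); 13:T/C (Ti); 15:T/C (Ti); 16:A/G (Ti); 24:A/T (Tv); 31:A/C (Tv); 33:A/T (Tv); 37:C/T (Ti); 38:A/G (Ti); 41:A/G (Ti); 42:T/A (Tv).
Of the 14 differences, 9 transitions and 5 transversions over 43 sites: P = 9/43 = 0.209302, Q = 5/43 = 0.116279.
d = −0.5·ln(0.465117) − 0.25·ln(0.767442) = −0.5·(-0.765466) − 0.25·(-0.264692) = 0.4489.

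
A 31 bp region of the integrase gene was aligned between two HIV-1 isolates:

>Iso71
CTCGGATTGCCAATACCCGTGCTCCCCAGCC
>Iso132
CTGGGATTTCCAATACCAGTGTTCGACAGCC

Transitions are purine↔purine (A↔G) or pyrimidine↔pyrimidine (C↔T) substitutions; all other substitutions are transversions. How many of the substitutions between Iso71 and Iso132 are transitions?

1

Differing sites — 3:C/G (Tv); 9:G/T (Tv); 18:C/A (Tv); 22:C/T (Ti); 25:C/G (Tv); 26:C/A (Tv).
Of the 6 differences, 1 transition and 5 transversions, so the answer is 1.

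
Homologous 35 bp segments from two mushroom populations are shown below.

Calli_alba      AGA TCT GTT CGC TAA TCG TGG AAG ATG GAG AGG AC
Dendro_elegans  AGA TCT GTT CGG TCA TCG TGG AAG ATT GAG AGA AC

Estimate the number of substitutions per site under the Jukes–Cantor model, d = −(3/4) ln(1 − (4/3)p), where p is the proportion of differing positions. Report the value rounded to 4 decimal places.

The sequences differ at positions 12 (C/G), 14 (A/C), 27 (G/T), 33 (G/A).
p = 4/35 = 0.114286.
d = −0.75 · ln(1 − (4/3)·0.114286) = −0.75 · ln(0.847619) = −0.75 · (-0.165324) = 0.1240.

0.1240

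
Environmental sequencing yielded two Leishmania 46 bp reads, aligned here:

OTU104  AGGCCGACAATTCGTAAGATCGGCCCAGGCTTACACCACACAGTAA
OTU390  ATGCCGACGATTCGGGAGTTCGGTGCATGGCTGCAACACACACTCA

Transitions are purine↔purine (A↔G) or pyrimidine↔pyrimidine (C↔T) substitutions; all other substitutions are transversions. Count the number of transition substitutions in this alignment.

5

Mismatches occur at site 2 (G↔T, transversion), site 9 (A↔G, transition), site 15 (T↔G, transversion), site 16 (A↔G, transition), site 19 (A↔T, transversion), site 24 (C↔T, transition), site 25 (C↔G, transversion), site 28 (G↔T, transversion), site 30 (C↔G, transversion), site 31 (T↔C, transition), site 33 (A↔G, transition), site 36 (C↔A, transversion), site 43 (G↔C, transversion), site 45 (A↔C, transversion).
Of the 14 differences, 5 transitions and 9 transversions, so the answer is 5.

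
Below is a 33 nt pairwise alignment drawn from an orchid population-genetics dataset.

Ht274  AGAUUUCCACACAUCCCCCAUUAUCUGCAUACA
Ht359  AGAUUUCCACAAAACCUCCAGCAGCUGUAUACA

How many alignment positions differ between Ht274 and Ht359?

7

Mismatches occur at site 12 (C↔A), site 14 (U↔A), site 17 (C↔U), site 21 (U↔G), site 22 (U↔C), site 24 (U↔G), site 28 (C↔U).
That gives 7 mismatches out of 33 aligned sites, so the Hamming distance is 7.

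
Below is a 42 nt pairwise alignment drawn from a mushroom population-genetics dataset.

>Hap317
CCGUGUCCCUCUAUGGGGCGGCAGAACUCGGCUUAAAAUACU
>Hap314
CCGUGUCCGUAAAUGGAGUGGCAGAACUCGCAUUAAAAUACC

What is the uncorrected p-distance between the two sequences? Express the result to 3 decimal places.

Differing sites — 9:C/G; 11:C/A; 12:U/A; 17:G/A; 19:C/U; 31:G/C; 32:C/A; 42:U/C.
There are 8 differences over 42 sites, so p = 8/42 = 0.190.

0.190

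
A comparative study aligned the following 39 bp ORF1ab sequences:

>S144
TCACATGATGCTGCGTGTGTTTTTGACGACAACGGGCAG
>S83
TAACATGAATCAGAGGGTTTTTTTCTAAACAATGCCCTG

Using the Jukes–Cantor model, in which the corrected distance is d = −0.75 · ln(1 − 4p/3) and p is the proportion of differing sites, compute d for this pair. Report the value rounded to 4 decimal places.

Mismatches occur at site 2 (C→A), site 9 (T→A), site 10 (G→T), site 12 (T→A), site 14 (C→A), site 16 (T→G), site 19 (G→T), site 25 (G→C), site 26 (A→T), site 27 (C→A), site 28 (G→A), site 33 (C→T), site 35 (G→C), site 36 (G→C), site 38 (A→T).
p = 15/39 = 0.384615.
d = −0.75 · ln(1 − (4/3)·0.384615) = −0.75 · ln(0.487180) = −0.75 · (-0.719122) = 0.5393.

0.5393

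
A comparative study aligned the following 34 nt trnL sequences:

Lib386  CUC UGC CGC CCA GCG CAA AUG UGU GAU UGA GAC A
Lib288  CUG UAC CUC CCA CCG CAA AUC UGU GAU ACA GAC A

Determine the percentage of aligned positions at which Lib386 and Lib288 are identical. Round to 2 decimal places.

79.41%

Differing sites — 3:C/G; 5:G/A; 8:G/U; 13:G/C; 21:G/C; 28:U/A; 29:G/C.
27 of the 34 sites match, so the percent identity is 27/34 × 100 = 79.41%.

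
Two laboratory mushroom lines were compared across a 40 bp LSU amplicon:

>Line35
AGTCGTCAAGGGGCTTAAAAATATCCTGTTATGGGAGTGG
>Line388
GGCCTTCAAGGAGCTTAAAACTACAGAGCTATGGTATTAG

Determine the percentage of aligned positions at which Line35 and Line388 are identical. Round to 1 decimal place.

Mismatches occur at site 1 (A/G), site 3 (T/C), site 5 (G/T), site 12 (G/A), site 21 (A/C), site 24 (T/C), site 25 (C/A), site 26 (C/G), site 27 (T/A), site 29 (T/C), site 35 (G/T), site 37 (G/T), site 39 (G/A).
27 of the 40 sites match, so the percent identity is 27/40 × 100 = 67.5%.

67.5%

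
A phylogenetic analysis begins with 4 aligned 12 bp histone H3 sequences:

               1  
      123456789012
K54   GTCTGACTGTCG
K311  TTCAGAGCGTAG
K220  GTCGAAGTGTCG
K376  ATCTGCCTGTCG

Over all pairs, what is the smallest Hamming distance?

Pairwise Hamming distances:
  K54 vs K311: 5
  K54 vs K220: 3
  K54 vs K376: 2
  K311 vs K220: 5
  K311 vs K376: 6
  K220 vs K376: 5
The smallest is 2, between K54 and K376.

2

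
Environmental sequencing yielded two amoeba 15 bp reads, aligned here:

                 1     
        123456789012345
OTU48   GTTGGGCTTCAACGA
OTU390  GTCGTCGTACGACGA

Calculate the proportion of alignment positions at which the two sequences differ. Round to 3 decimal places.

Differing sites — 3:T/C; 5:G/T; 6:G/C; 7:C/G; 9:T/A; 11:A/G.
There are 6 differences over 15 sites, so p = 6/15 = 0.400.

0.400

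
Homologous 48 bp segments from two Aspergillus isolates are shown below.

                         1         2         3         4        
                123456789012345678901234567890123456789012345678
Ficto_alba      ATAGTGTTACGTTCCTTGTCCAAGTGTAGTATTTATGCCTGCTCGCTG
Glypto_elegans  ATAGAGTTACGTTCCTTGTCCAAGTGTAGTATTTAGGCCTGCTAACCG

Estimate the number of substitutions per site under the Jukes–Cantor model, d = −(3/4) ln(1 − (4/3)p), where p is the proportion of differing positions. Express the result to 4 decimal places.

0.1121

The sequences differ at positions 5 (T/A), 36 (T/G), 44 (C/A), 45 (G/A), 47 (T/C).
p = 5/48 = 0.104167.
d = −0.75 · ln(1 − (4/3)·0.104167) = −0.75 · ln(0.861111) = −0.75 · (-0.149532) = 0.1121.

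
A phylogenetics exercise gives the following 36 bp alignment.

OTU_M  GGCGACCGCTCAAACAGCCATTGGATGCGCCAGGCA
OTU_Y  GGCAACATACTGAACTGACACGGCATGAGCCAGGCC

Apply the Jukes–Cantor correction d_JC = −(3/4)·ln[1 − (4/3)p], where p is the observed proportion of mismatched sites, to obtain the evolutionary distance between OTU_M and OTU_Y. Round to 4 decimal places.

The sequences differ at positions 4 (G/A), 7 (C/A), 8 (G/T), 9 (C/A), 10 (T/C), 11 (C/T), 12 (A/G), 16 (A/T), 18 (C/A), 21 (T/C), 22 (T/G), 24 (G/C), 28 (C/A), 36 (A/C).
p = 14/36 = 0.388889.
d = −0.75 · ln(1 − (4/3)·0.388889) = −0.75 · ln(0.481481) = −0.75 · (-0.730889) = 0.5482.

0.5482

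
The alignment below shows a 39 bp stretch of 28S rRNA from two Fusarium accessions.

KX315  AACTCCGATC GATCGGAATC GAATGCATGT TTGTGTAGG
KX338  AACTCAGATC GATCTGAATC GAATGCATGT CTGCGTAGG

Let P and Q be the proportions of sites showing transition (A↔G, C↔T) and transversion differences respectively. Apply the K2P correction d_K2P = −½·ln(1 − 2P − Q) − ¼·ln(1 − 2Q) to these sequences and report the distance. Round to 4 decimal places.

0.1106

Differing sites — 6:C/A (Tv); 15:G/T (Tv); 31:T/C (Ti); 34:T/C (Ti).
Of the 4 differences, 2 transitions and 2 transversions over 39 sites: P = 2/39 = 0.051282, Q = 2/39 = 0.051282.
d = −0.5·ln(0.846154) − 0.25·ln(0.897436) = −0.5·(-0.167054) − 0.25·(-0.108213) = 0.1106.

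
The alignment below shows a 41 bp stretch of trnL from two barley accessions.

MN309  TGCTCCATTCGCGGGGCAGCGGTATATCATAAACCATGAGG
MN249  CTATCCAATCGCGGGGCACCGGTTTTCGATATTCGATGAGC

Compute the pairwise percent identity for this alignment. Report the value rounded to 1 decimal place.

Differing sites — 1:T/C; 2:G/T; 3:C/A; 8:T/A; 19:G/C; 24:A/T; 26:A/T; 27:T/C; 28:C/G; 32:A/T; 33:A/T; 35:C/G; 41:G/C.
28 of the 41 sites match, so the percent identity is 28/41 × 100 = 68.3%.

68.3%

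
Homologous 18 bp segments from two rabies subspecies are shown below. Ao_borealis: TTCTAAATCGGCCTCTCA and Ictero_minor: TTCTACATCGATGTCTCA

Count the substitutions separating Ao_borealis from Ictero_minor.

The sequences differ at positions 6 (A/C), 11 (G/A), 12 (C/T), 13 (C/G).
That gives 4 mismatches out of 18 aligned sites, so the Hamming distance is 4.

4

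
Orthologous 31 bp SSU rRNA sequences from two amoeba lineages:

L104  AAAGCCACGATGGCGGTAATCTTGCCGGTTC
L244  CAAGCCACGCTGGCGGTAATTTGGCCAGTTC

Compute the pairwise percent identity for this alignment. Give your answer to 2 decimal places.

Differing sites — 1:A/C; 10:A/C; 21:C/T; 23:T/G; 27:G/A.
26 of the 31 sites match, so the percent identity is 26/31 × 100 = 83.87%.

83.87%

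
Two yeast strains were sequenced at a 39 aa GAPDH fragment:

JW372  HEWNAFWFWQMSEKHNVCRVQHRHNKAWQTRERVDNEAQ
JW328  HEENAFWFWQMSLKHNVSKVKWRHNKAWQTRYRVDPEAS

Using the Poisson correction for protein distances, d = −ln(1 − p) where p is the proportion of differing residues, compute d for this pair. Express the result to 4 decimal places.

The sequences differ at positions 3 (W/E), 13 (E/L), 18 (C/S), 19 (R/K), 21 (Q/K), 22 (H/W), 32 (E/Y), 36 (N/P), 39 (Q/S).
p = 9/39 = 0.230769.
d = −ln(1 − 0.230769) = −ln(0.769231) = 0.2624.

0.2624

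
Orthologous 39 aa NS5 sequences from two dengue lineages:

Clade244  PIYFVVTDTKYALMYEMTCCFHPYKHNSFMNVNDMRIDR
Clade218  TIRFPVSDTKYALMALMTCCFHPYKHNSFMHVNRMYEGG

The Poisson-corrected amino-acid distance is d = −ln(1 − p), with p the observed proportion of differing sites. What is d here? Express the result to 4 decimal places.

0.3677

The sequences differ at positions 1 (P/T), 3 (Y/R), 5 (V/P), 7 (T/S), 15 (Y/A), 16 (E/L), 31 (N/H), 34 (D/R), 36 (R/Y), 37 (I/E), 38 (D/G), 39 (R/G).
p = 12/39 = 0.307692.
d = −ln(1 − 0.307692) = −ln(0.692308) = 0.3677.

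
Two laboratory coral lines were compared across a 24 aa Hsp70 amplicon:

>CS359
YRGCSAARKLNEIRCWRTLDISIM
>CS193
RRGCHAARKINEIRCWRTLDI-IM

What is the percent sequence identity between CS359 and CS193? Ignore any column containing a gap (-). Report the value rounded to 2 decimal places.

86.96%

Excluding the 1 gap column leaves 23 comparable sites.
Mismatches occur at site 1 (Y→R), site 5 (S→H), site 10 (L→I).
20 of the 23 comparable sites match, so the percent identity is 20/23 × 100 = 86.96%.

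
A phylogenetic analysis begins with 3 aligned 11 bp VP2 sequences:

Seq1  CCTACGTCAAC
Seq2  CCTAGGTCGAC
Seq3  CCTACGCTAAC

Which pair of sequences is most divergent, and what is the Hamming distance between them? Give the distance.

4

Pairwise Hamming distances:
  Seq1 vs Seq2: 2
  Seq1 vs Seq3: 2
  Seq2 vs Seq3: 4
The largest is 4, between Seq2 and Seq3.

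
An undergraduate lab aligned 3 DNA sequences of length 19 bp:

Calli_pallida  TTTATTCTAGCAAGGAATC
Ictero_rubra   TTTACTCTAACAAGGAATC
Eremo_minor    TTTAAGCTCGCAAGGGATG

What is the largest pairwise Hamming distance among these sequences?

Pairwise Hamming distances:
  Calli_pallida vs Ictero_rubra: 2
  Calli_pallida vs Eremo_minor: 5
  Ictero_rubra vs Eremo_minor: 6
The largest is 6, between Ictero_rubra and Eremo_minor.

6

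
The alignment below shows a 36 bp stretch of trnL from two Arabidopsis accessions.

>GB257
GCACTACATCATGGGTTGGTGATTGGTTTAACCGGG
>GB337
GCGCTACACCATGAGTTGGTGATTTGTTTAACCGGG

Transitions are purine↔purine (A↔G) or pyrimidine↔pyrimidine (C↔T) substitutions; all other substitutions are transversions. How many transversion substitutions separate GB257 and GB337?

Differing sites — 3:A/G (Ti); 9:T/C (Ti); 14:G/A (Ti); 25:G/T (Tv).
Of the 4 differences, 3 transitions and 1 transversion, so the answer is 1.

1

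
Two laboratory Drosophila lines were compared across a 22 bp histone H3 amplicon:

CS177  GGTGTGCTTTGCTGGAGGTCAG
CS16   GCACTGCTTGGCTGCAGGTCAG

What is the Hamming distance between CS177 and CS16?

5

Mismatches occur at site 2 (G↔C), site 3 (T↔A), site 4 (G↔C), site 10 (T↔G), site 15 (G↔C).
That gives 5 mismatches out of 22 aligned sites, so the Hamming distance is 5.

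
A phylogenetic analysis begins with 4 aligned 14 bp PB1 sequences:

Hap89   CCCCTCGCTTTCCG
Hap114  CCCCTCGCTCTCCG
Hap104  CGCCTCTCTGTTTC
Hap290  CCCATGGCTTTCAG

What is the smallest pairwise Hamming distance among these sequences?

Pairwise Hamming distances:
  Hap89 vs Hap114: 1
  Hap89 vs Hap104: 6
  Hap89 vs Hap290: 3
  Hap114 vs Hap104: 6
  Hap114 vs Hap290: 4
  Hap104 vs Hap290: 8
The smallest is 1, between Hap89 and Hap114.

1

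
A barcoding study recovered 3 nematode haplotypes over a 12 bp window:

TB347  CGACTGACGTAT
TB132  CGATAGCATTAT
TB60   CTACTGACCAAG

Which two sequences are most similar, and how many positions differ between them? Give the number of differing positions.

4

Pairwise Hamming distances:
  TB347 vs TB132: 5
  TB347 vs TB60: 4
  TB132 vs TB60: 8
The smallest is 4, between TB347 and TB60.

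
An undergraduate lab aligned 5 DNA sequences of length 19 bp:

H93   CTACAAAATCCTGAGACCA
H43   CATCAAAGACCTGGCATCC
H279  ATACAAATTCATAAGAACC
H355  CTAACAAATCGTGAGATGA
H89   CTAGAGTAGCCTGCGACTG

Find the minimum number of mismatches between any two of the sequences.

Pairwise Hamming distances:
  H93 vs H43: 8
  H93 vs H279: 6
  H93 vs H355: 5
  H93 vs H89: 7
  H43 vs H279: 10
  H43 vs H355: 11
  H43 vs H89: 12
  H279 vs H355: 9
  H279 vs H89: 12
  H355 vs H89: 10
The smallest is 5, between H93 and H355.

5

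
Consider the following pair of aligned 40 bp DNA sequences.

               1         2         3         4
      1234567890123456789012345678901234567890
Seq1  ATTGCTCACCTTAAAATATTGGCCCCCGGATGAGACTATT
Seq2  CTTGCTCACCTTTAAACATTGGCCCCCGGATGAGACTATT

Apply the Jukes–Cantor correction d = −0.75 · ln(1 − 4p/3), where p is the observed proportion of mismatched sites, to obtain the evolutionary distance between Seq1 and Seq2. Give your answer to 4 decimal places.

Differing sites — 1:A/C; 13:A/T; 17:T/C.
p = 3/40 = 0.075000.
d = −0.75 · ln(1 − (4/3)·0.075000) = −0.75 · ln(0.900000) = −0.75 · (-0.105361) = 0.0790.

0.0790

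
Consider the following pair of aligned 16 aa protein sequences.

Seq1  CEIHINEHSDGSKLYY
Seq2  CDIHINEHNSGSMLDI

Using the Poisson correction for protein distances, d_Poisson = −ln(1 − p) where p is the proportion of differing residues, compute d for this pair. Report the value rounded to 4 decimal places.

0.4700

Mismatches occur at site 2 (E/D), site 9 (S/N), site 10 (D/S), site 13 (K/M), site 15 (Y/D), site 16 (Y/I).
p = 6/16 = 0.375000.
d = −ln(1 − 0.375000) = −ln(0.625000) = 0.4700.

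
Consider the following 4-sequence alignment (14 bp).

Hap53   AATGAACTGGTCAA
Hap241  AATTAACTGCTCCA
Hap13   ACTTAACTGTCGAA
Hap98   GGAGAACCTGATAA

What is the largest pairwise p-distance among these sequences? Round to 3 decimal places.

Pairwise Hamming distances:
  Hap53 vs Hap241: 3
  Hap53 vs Hap13: 5
  Hap53 vs Hap98: 7
  Hap241 vs Hap13: 5
  Hap241 vs Hap98: 10
  Hap13 vs Hap98: 9
The largest is 10 mismatches, between Hap241 and Hap98; p = 10/14 = 0.714.

0.714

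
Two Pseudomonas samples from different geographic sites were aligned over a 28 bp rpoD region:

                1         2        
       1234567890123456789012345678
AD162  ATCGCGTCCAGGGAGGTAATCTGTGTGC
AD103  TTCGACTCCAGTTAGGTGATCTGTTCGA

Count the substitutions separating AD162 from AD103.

Mismatches occur at site 1 (A/T), site 5 (C/A), site 6 (G/C), site 12 (G/T), site 13 (G/T), site 18 (A/G), site 25 (G/T), site 26 (T/C), site 28 (C/A).
That gives 9 mismatches out of 28 aligned sites, so the Hamming distance is 9.

9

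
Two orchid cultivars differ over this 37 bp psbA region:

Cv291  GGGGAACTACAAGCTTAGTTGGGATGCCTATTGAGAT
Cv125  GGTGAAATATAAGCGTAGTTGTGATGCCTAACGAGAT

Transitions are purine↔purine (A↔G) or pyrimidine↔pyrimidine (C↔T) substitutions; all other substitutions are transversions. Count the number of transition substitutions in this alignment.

Mismatches occur at site 3 (G→T, transversion), site 7 (C→A, transversion), site 10 (C→T, transition), site 15 (T→G, transversion), site 22 (G→T, transversion), site 31 (T→A, transversion), site 32 (T→C, transition).
Of the 7 differences, 2 transitions and 5 transversions, so the answer is 2.

2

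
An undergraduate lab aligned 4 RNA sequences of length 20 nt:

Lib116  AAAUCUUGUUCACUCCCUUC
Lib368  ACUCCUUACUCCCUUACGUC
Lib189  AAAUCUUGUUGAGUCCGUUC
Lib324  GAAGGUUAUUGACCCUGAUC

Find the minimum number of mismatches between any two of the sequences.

Pairwise Hamming distances:
  Lib116 vs Lib368: 9
  Lib116 vs Lib189: 3
  Lib116 vs Lib324: 9
  Lib368 vs Lib189: 12
  Lib368 vs Lib324: 13
  Lib189 vs Lib324: 8
The smallest is 3, between Lib116 and Lib189.

3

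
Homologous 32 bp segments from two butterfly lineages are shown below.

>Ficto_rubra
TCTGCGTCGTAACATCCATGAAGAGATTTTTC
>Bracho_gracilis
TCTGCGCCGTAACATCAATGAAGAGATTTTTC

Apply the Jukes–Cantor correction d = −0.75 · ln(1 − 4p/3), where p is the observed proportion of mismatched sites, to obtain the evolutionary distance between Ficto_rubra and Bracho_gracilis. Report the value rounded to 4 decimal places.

Mismatches occur at site 7 (T/C), site 17 (C/A).
p = 2/32 = 0.062500.
d = −0.75 · ln(1 − (4/3)·0.062500) = −0.75 · ln(0.916667) = −0.75 · (-0.087011) = 0.0653.

0.0653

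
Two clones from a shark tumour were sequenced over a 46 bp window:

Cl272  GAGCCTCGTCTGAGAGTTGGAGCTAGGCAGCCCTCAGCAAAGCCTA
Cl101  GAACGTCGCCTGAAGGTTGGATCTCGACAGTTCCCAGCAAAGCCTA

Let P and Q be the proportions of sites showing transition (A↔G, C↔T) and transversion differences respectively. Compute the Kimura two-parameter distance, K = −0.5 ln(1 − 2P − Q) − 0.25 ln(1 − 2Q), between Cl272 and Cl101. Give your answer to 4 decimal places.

Differing sites — 3:G/A (Ti); 5:C/G (Tv); 9:T/C (Ti); 14:G/A (Ti); 15:A/G (Ti); 22:G/T (Tv); 25:A/C (Tv); 27:G/A (Ti); 31:C/T (Ti); 32:C/T (Ti); 34:T/C (Ti).
Of the 11 differences, 8 transitions and 3 transversions over 46 sites: P = 8/46 = 0.173913, Q = 3/46 = 0.065217.
d = −0.5·ln(0.586957) − 0.25·ln(0.869566) = −0.5·(-0.532804) − 0.25·(-0.139761) = 0.3013.

0.3013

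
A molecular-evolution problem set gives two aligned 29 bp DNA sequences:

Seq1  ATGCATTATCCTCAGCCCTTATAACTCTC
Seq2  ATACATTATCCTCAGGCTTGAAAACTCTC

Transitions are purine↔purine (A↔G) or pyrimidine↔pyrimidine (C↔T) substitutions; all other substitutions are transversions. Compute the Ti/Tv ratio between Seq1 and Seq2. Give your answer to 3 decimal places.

0.667

Differing sites — 3:G/A (Ti); 16:C/G (Tv); 18:C/T (Ti); 20:T/G (Tv); 22:T/A (Tv).
Of the 5 differences, 2 transitions and 3 transversions, so Ti/Tv = 2/3 = 0.667.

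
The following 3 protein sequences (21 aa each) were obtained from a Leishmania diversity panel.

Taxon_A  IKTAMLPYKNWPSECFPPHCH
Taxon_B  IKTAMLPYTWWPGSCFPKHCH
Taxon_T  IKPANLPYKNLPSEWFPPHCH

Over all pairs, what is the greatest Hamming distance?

9

Pairwise Hamming distances:
  Taxon_A vs Taxon_B: 5
  Taxon_A vs Taxon_T: 4
  Taxon_B vs Taxon_T: 9
The largest is 9, between Taxon_B and Taxon_T.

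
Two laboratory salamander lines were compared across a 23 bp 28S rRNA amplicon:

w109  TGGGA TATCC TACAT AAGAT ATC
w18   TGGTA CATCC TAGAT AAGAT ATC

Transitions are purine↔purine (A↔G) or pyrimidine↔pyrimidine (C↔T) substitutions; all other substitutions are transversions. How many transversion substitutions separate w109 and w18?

Differing sites — 4:G/T (Tv); 6:T/C (Ti); 13:C/G (Tv).
Of the 3 differences, 1 transition and 2 transversions, so the answer is 2.

2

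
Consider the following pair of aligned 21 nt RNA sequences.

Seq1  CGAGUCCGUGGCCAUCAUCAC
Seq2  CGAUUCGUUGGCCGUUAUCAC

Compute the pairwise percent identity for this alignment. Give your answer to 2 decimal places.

Differing sites — 4:G/U; 7:C/G; 8:G/U; 14:A/G; 16:C/U.
16 of the 21 sites match, so the percent identity is 16/21 × 100 = 76.19%.

76.19%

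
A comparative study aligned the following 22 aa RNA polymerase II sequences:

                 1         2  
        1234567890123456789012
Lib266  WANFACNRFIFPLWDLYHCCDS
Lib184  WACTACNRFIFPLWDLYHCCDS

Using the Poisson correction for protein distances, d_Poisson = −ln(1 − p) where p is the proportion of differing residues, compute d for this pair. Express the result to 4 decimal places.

0.0953

Mismatches occur at site 3 (N→C), site 4 (F→T).
p = 2/22 = 0.090909.
d = −ln(1 − 0.090909) = −ln(0.909091) = 0.0953.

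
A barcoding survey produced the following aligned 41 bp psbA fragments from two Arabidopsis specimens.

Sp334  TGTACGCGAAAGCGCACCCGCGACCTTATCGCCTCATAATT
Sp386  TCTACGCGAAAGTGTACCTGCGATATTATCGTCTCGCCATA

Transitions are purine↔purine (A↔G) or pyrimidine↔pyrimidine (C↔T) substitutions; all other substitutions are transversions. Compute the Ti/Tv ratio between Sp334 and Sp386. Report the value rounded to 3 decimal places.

Mismatches occur at site 2 (G↔C, transversion), site 13 (C↔T, transition), site 15 (C↔T, transition), site 19 (C↔T, transition), site 24 (C↔T, transition), site 25 (C↔A, transversion), site 32 (C↔T, transition), site 36 (A↔G, transition), site 37 (T↔C, transition), site 38 (A↔C, transversion), site 41 (T↔A, transversion).
Of the 11 differences, 7 transitions and 4 transversions, so Ti/Tv = 7/4 = 1.750.

1.750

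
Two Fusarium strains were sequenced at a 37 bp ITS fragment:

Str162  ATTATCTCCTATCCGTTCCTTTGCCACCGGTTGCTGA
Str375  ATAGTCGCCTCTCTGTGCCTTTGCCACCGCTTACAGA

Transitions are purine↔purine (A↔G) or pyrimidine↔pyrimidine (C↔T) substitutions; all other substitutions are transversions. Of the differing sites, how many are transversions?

Mismatches occur at site 3 (T/A, transversion), site 4 (A/G, transition), site 7 (T/G, transversion), site 11 (A/C, transversion), site 14 (C/T, transition), site 17 (T/G, transversion), site 30 (G/C, transversion), site 33 (G/A, transition), site 35 (T/A, transversion).
Of the 9 differences, 3 transitions and 6 transversions, so the answer is 6.

6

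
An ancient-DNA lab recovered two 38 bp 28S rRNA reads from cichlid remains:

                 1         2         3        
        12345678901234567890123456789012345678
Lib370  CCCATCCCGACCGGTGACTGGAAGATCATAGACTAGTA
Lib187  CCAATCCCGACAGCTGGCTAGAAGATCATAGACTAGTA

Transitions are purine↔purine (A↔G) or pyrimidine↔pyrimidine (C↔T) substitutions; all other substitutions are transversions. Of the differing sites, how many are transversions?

3

The sequences differ at positions 3 (C/A, transversion), 12 (C/A, transversion), 14 (G/C, transversion), 17 (A/G, transition), 20 (G/A, transition).
Of the 5 differences, 2 transitions and 3 transversions, so the answer is 3.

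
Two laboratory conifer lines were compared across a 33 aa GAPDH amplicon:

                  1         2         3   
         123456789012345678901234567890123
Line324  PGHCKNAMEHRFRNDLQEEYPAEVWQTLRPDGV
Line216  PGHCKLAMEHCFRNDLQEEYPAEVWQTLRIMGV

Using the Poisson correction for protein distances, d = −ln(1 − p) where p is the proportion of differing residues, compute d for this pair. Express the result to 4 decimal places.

Differing sites — 6:N/L; 11:R/C; 30:P/I; 31:D/M.
p = 4/33 = 0.121212.
d = −ln(1 − 0.121212) = −ln(0.878788) = 0.1292.

0.1292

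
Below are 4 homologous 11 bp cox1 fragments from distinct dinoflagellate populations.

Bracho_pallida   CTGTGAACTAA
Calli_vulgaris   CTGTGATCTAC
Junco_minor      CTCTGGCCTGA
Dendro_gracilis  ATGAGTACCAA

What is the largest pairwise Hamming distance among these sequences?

7

Pairwise Hamming distances:
  Bracho_pallida vs Calli_vulgaris: 2
  Bracho_pallida vs Junco_minor: 4
  Bracho_pallida vs Dendro_gracilis: 4
  Calli_vulgaris vs Junco_minor: 5
  Calli_vulgaris vs Dendro_gracilis: 6
  Junco_minor vs Dendro_gracilis: 7
The largest is 7, between Junco_minor and Dendro_gracilis.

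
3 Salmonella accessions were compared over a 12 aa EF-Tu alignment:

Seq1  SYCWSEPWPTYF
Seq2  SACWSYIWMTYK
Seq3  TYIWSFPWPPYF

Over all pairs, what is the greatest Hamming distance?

8

Pairwise Hamming distances:
  Seq1 vs Seq2: 5
  Seq1 vs Seq3: 4
  Seq2 vs Seq3: 8
The largest is 8, between Seq2 and Seq3.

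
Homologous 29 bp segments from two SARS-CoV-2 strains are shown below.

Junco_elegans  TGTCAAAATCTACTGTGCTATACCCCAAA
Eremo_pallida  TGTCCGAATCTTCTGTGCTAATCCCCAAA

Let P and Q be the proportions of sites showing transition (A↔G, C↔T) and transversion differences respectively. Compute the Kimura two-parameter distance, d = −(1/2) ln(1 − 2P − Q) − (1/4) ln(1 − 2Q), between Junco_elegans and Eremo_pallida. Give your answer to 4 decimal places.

Differing sites — 5:A/C (Tv); 6:A/G (Ti); 12:A/T (Tv); 21:T/A (Tv); 22:A/T (Tv).
Of the 5 differences, 1 transition and 4 transversions over 29 sites: P = 1/29 = 0.034483, Q = 4/29 = 0.137931.
d = −0.5·ln(0.793103) − 0.25·ln(0.724138) = −0.5·(-0.231802) − 0.25·(-0.322773) = 0.1966.

0.1966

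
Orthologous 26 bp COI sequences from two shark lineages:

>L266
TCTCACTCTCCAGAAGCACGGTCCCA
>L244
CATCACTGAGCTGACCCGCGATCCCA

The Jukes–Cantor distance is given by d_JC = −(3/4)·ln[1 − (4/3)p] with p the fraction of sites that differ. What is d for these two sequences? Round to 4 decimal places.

0.5393

Mismatches occur at site 1 (T↔C), site 2 (C↔A), site 8 (C↔G), site 9 (T↔A), site 10 (C↔G), site 12 (A↔T), site 15 (A↔C), site 16 (G↔C), site 18 (A↔G), site 21 (G↔A).
p = 10/26 = 0.384615.
d = −0.75 · ln(1 − (4/3)·0.384615) = −0.75 · ln(0.487180) = −0.75 · (-0.719122) = 0.5393.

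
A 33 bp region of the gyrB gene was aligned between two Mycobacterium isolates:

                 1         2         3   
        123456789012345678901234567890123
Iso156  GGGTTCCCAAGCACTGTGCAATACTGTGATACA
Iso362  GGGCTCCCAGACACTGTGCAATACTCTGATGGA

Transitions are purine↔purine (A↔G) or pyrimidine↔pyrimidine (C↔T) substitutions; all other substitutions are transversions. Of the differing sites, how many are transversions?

2

The sequences differ at positions 4 (T/C, transition), 10 (A/G, transition), 11 (G/A, transition), 26 (G/C, transversion), 31 (A/G, transition), 32 (C/G, transversion).
Of the 6 differences, 4 transitions and 2 transversions, so the answer is 2.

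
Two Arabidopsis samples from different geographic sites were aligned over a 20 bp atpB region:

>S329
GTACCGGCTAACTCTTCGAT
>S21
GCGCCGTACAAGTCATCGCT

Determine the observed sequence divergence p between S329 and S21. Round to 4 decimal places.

Differing sites — 2:T/C; 3:A/G; 7:G/T; 8:C/A; 9:T/C; 12:C/G; 15:T/A; 19:A/C.
There are 8 differences over 20 sites, so p = 8/20 = 0.4000.

0.4000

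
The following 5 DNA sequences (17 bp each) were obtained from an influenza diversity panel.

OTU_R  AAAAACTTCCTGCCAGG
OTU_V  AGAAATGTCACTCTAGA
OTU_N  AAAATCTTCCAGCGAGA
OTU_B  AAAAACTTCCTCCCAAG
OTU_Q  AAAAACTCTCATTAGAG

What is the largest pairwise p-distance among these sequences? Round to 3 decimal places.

0.706

Pairwise Hamming distances:
  OTU_R vs OTU_V: 8
  OTU_R vs OTU_N: 4
  OTU_R vs OTU_B: 2
  OTU_R vs OTU_Q: 8
  OTU_V vs OTU_N: 8
  OTU_V vs OTU_B: 9
  OTU_V vs OTU_Q: 12
  OTU_N vs OTU_B: 6
  OTU_N vs OTU_Q: 9
  OTU_B vs OTU_Q: 7
The largest is 12 mismatches, between OTU_V and OTU_Q; p = 12/17 = 0.706.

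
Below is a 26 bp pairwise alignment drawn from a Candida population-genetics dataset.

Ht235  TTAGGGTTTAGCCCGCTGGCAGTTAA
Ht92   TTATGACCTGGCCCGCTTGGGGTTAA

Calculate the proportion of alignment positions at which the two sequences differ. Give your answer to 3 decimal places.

Differing sites — 4:G/T; 6:G/A; 7:T/C; 8:T/C; 10:A/G; 18:G/T; 20:C/G; 21:A/G.
There are 8 differences over 26 sites, so p = 8/26 = 0.308.

0.308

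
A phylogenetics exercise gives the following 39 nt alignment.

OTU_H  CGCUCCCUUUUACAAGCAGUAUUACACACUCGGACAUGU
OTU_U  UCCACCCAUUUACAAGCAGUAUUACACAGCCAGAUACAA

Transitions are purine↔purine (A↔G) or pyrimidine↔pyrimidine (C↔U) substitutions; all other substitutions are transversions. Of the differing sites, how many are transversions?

Differing sites — 1:C/U (Ti); 2:G/C (Tv); 4:U/A (Tv); 8:U/A (Tv); 29:C/G (Tv); 30:U/C (Ti); 32:G/A (Ti); 35:C/U (Ti); 37:U/C (Ti); 38:G/A (Ti); 39:U/A (Tv).
Of the 11 differences, 6 transitions and 5 transversions, so the answer is 5.

5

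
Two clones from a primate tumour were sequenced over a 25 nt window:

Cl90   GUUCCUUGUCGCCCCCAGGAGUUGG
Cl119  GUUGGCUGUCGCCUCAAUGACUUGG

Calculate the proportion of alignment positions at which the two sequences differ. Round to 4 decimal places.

0.2800

Differing sites — 4:C/G; 5:C/G; 6:U/C; 14:C/U; 16:C/A; 18:G/U; 21:G/C.
There are 7 differences over 25 sites, so p = 7/25 = 0.2800.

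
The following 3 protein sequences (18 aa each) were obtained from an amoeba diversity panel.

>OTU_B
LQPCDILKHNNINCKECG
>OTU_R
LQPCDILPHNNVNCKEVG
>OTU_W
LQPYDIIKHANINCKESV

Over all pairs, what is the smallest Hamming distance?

3

Pairwise Hamming distances:
  OTU_B vs OTU_R: 3
  OTU_B vs OTU_W: 5
  OTU_R vs OTU_W: 7
The smallest is 3, between OTU_B and OTU_R.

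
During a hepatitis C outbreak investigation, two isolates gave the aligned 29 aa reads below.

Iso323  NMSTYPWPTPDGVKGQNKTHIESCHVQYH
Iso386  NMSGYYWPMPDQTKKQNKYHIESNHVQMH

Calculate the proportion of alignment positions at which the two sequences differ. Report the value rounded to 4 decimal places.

Mismatches occur at site 4 (T→G), site 6 (P→Y), site 9 (T→M), site 12 (G→Q), site 13 (V→T), site 15 (G→K), site 19 (T→Y), site 24 (C→N), site 28 (Y→M).
There are 9 differences over 29 sites, so p = 9/29 = 0.3103.

0.3103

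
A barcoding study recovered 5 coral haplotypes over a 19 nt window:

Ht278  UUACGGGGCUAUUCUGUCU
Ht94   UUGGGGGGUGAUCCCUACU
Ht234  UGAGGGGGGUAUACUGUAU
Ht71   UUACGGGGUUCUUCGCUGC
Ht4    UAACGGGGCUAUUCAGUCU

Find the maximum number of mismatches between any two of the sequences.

10

Pairwise Hamming distances:
  Ht278 vs Ht94: 8
  Ht278 vs Ht234: 5
  Ht278 vs Ht71: 6
  Ht278 vs Ht4: 2
  Ht94 vs Ht234: 9
  Ht94 vs Ht71: 10
  Ht94 vs Ht4: 9
  Ht234 vs Ht71: 9
  Ht234 vs Ht4: 6
  Ht71 vs Ht4: 7
The largest is 10, between Ht94 and Ht71.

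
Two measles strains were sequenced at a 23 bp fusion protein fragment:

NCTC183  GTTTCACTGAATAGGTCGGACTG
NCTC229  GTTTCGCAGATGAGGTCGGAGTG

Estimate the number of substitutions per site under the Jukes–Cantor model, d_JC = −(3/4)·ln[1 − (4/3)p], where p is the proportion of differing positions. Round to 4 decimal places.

The sequences differ at positions 6 (A/G), 8 (T/A), 11 (A/T), 12 (T/G), 21 (C/G).
p = 5/23 = 0.217391.
d = −0.75 · ln(1 − (4/3)·0.217391) = −0.75 · ln(0.710145) = −0.75 · (-0.342286) = 0.2567.

0.2567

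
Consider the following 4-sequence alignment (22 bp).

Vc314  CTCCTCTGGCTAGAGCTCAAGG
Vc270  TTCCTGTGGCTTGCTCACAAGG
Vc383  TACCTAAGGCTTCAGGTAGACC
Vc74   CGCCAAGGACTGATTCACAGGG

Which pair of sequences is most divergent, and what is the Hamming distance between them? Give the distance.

16

Pairwise Hamming distances:
  Vc314 vs Vc270: 6
  Vc314 vs Vc383: 11
  Vc314 vs Vc74: 11
  Vc270 vs Vc383: 12
  Vc270 vs Vc74: 10
  Vc383 vs Vc74: 16
The largest is 16, between Vc383 and Vc74.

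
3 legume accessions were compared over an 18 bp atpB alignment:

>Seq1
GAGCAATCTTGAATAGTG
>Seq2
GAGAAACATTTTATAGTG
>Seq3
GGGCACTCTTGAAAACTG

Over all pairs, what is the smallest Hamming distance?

Pairwise Hamming distances:
  Seq1 vs Seq2: 5
  Seq1 vs Seq3: 4
  Seq2 vs Seq3: 9
The smallest is 4, between Seq1 and Seq3.

4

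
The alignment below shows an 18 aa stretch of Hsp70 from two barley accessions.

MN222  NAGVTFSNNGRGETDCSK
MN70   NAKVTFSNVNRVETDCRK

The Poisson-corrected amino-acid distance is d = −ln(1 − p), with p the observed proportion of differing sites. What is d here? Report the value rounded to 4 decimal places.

Differing sites — 3:G/K; 9:N/V; 10:G/N; 12:G/V; 17:S/R.
p = 5/18 = 0.277778.
d = −ln(1 − 0.277778) = −ln(0.722222) = 0.3254.

0.3254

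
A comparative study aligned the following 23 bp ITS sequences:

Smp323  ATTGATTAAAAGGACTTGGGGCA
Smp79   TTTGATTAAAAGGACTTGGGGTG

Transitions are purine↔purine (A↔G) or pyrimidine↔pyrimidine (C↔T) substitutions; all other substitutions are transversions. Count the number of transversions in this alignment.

Mismatches occur at site 1 (A↔T, transversion), site 22 (C↔T, transition), site 23 (A↔G, transition).
Of the 3 differences, 2 transitions and 1 transversion, so the answer is 1.

1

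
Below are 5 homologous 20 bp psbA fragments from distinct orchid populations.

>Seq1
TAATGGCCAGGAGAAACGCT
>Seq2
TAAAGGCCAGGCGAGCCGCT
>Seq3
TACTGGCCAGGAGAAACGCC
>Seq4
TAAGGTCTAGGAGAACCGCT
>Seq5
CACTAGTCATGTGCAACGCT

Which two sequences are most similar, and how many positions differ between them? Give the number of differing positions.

Pairwise Hamming distances:
  Seq1 vs Seq2: 4
  Seq1 vs Seq3: 2
  Seq1 vs Seq4: 4
  Seq1 vs Seq5: 7
  Seq2 vs Seq3: 6
  Seq2 vs Seq4: 5
  Seq2 vs Seq5: 10
  Seq3 vs Seq4: 6
  Seq3 vs Seq5: 7
  Seq4 vs Seq5: 11
The smallest is 2, between Seq1 and Seq3.

2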